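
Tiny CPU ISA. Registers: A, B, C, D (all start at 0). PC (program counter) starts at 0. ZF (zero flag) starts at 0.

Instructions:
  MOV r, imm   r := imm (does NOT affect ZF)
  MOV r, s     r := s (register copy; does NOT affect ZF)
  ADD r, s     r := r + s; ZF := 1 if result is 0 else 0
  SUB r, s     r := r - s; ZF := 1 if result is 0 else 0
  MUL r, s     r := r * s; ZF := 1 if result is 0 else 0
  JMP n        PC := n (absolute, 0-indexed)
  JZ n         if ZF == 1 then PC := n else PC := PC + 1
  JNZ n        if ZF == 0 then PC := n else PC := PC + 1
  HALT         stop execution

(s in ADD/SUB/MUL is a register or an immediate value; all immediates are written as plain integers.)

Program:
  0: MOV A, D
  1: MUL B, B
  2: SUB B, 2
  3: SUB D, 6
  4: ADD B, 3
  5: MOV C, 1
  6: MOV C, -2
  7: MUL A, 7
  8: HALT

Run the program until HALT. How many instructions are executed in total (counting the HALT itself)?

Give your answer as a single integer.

Step 1: PC=0 exec 'MOV A, D'. After: A=0 B=0 C=0 D=0 ZF=0 PC=1
Step 2: PC=1 exec 'MUL B, B'. After: A=0 B=0 C=0 D=0 ZF=1 PC=2
Step 3: PC=2 exec 'SUB B, 2'. After: A=0 B=-2 C=0 D=0 ZF=0 PC=3
Step 4: PC=3 exec 'SUB D, 6'. After: A=0 B=-2 C=0 D=-6 ZF=0 PC=4
Step 5: PC=4 exec 'ADD B, 3'. After: A=0 B=1 C=0 D=-6 ZF=0 PC=5
Step 6: PC=5 exec 'MOV C, 1'. After: A=0 B=1 C=1 D=-6 ZF=0 PC=6
Step 7: PC=6 exec 'MOV C, -2'. After: A=0 B=1 C=-2 D=-6 ZF=0 PC=7
Step 8: PC=7 exec 'MUL A, 7'. After: A=0 B=1 C=-2 D=-6 ZF=1 PC=8
Step 9: PC=8 exec 'HALT'. After: A=0 B=1 C=-2 D=-6 ZF=1 PC=8 HALTED
Total instructions executed: 9

Answer: 9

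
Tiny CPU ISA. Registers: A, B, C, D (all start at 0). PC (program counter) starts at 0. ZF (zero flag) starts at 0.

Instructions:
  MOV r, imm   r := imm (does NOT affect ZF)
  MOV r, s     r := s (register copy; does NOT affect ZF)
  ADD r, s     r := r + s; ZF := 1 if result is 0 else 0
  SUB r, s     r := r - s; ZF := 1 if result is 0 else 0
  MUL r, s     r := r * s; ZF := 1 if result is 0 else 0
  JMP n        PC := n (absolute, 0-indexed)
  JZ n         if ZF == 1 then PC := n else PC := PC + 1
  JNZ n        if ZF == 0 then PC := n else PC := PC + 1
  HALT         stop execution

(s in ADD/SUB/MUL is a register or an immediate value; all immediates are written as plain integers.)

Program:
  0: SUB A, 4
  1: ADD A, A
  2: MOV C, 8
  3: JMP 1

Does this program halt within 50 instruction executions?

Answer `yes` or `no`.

Answer: no

Derivation:
Step 1: PC=0 exec 'SUB A, 4'. After: A=-4 B=0 C=0 D=0 ZF=0 PC=1
Step 2: PC=1 exec 'ADD A, A'. After: A=-8 B=0 C=0 D=0 ZF=0 PC=2
Step 3: PC=2 exec 'MOV C, 8'. After: A=-8 B=0 C=8 D=0 ZF=0 PC=3
Step 4: PC=3 exec 'JMP 1'. After: A=-8 B=0 C=8 D=0 ZF=0 PC=1
Step 5: PC=1 exec 'ADD A, A'. After: A=-16 B=0 C=8 D=0 ZF=0 PC=2
Step 6: PC=2 exec 'MOV C, 8'. After: A=-16 B=0 C=8 D=0 ZF=0 PC=3
Step 7: PC=3 exec 'JMP 1'. After: A=-16 B=0 C=8 D=0 ZF=0 PC=1
Step 8: PC=1 exec 'ADD A, A'. After: A=-32 B=0 C=8 D=0 ZF=0 PC=2
Step 9: PC=2 exec 'MOV C, 8'. After: A=-32 B=0 C=8 D=0 ZF=0 PC=3
Step 10: PC=3 exec 'JMP 1'. After: A=-32 B=0 C=8 D=0 ZF=0 PC=1
Step 11: PC=1 exec 'ADD A, A'. After: A=-64 B=0 C=8 D=0 ZF=0 PC=2
Step 12: PC=2 exec 'MOV C, 8'. After: A=-64 B=0 C=8 D=0 ZF=0 PC=3
Step 13: PC=3 exec 'JMP 1'. After: A=-64 B=0 C=8 D=0 ZF=0 PC=1
Step 14: PC=1 exec 'ADD A, A'. After: A=-128 B=0 C=8 D=0 ZF=0 PC=2
Step 15: PC=2 exec 'MOV C, 8'. After: A=-128 B=0 C=8 D=0 ZF=0 PC=3
After 50 steps: not halted. PC revisits the same instructions with no path to HALT; will never halt.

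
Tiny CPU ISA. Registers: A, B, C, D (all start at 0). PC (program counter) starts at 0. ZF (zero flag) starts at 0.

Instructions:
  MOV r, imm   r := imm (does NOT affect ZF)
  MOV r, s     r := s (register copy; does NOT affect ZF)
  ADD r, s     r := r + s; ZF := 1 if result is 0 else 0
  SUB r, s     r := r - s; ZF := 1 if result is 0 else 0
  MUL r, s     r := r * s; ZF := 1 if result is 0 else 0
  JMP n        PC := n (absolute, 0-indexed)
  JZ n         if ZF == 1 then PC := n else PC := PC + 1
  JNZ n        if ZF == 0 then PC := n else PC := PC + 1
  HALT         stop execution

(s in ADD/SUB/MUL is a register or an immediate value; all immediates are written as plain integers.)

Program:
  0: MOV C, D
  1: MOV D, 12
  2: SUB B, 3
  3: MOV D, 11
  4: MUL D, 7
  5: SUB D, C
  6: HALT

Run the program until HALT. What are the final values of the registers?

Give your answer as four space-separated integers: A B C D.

Step 1: PC=0 exec 'MOV C, D'. After: A=0 B=0 C=0 D=0 ZF=0 PC=1
Step 2: PC=1 exec 'MOV D, 12'. After: A=0 B=0 C=0 D=12 ZF=0 PC=2
Step 3: PC=2 exec 'SUB B, 3'. After: A=0 B=-3 C=0 D=12 ZF=0 PC=3
Step 4: PC=3 exec 'MOV D, 11'. After: A=0 B=-3 C=0 D=11 ZF=0 PC=4
Step 5: PC=4 exec 'MUL D, 7'. After: A=0 B=-3 C=0 D=77 ZF=0 PC=5
Step 6: PC=5 exec 'SUB D, C'. After: A=0 B=-3 C=0 D=77 ZF=0 PC=6
Step 7: PC=6 exec 'HALT'. After: A=0 B=-3 C=0 D=77 ZF=0 PC=6 HALTED

Answer: 0 -3 0 77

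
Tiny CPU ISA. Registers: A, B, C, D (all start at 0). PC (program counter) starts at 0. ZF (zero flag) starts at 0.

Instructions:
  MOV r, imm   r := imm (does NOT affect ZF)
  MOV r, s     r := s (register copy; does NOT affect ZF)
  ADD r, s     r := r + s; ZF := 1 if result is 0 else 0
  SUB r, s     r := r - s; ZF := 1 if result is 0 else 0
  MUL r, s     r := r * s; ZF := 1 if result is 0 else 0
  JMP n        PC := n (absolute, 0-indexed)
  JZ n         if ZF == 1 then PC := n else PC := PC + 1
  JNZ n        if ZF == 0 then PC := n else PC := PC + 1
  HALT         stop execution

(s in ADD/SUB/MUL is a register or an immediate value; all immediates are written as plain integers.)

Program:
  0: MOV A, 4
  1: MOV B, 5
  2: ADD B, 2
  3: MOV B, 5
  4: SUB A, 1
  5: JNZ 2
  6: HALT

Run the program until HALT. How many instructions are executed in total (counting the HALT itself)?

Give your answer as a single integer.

Answer: 19

Derivation:
Step 1: PC=0 exec 'MOV A, 4'. After: A=4 B=0 C=0 D=0 ZF=0 PC=1
Step 2: PC=1 exec 'MOV B, 5'. After: A=4 B=5 C=0 D=0 ZF=0 PC=2
Step 3: PC=2 exec 'ADD B, 2'. After: A=4 B=7 C=0 D=0 ZF=0 PC=3
Step 4: PC=3 exec 'MOV B, 5'. After: A=4 B=5 C=0 D=0 ZF=0 PC=4
Step 5: PC=4 exec 'SUB A, 1'. After: A=3 B=5 C=0 D=0 ZF=0 PC=5
Step 6: PC=5 exec 'JNZ 2'. After: A=3 B=5 C=0 D=0 ZF=0 PC=2
Step 7: PC=2 exec 'ADD B, 2'. After: A=3 B=7 C=0 D=0 ZF=0 PC=3
Step 8: PC=3 exec 'MOV B, 5'. After: A=3 B=5 C=0 D=0 ZF=0 PC=4
Step 9: PC=4 exec 'SUB A, 1'. After: A=2 B=5 C=0 D=0 ZF=0 PC=5
Step 10: PC=5 exec 'JNZ 2'. After: A=2 B=5 C=0 D=0 ZF=0 PC=2
Step 11: PC=2 exec 'ADD B, 2'. After: A=2 B=7 C=0 D=0 ZF=0 PC=3
Step 12: PC=3 exec 'MOV B, 5'. After: A=2 B=5 C=0 D=0 ZF=0 PC=4
Step 13: PC=4 exec 'SUB A, 1'. After: A=1 B=5 C=0 D=0 ZF=0 PC=5
Step 14: PC=5 exec 'JNZ 2'. After: A=1 B=5 C=0 D=0 ZF=0 PC=2
Step 15: PC=2 exec 'ADD B, 2'. After: A=1 B=7 C=0 D=0 ZF=0 PC=3
Step 16: PC=3 exec 'MOV B, 5'. After: A=1 B=5 C=0 D=0 ZF=0 PC=4
Step 17: PC=4 exec 'SUB A, 1'. After: A=0 B=5 C=0 D=0 ZF=1 PC=5
Step 18: PC=5 exec 'JNZ 2'. After: A=0 B=5 C=0 D=0 ZF=1 PC=6
Step 19: PC=6 exec 'HALT'. After: A=0 B=5 C=0 D=0 ZF=1 PC=6 HALTED
Total instructions executed: 19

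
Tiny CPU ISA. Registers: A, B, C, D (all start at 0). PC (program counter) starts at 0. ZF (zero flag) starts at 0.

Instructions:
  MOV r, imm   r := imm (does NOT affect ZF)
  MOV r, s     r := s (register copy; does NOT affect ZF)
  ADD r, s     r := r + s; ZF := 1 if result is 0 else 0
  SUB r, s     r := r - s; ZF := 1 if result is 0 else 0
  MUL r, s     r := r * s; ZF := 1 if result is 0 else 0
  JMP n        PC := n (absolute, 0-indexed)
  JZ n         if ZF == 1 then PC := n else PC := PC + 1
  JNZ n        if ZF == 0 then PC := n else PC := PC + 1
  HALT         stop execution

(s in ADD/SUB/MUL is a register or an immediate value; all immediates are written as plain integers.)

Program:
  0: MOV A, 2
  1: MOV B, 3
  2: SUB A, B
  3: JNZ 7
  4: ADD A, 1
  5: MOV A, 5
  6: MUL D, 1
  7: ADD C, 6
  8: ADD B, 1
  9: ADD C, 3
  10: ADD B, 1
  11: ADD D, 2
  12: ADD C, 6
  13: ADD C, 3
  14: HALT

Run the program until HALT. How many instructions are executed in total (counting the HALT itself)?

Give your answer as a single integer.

Step 1: PC=0 exec 'MOV A, 2'. After: A=2 B=0 C=0 D=0 ZF=0 PC=1
Step 2: PC=1 exec 'MOV B, 3'. After: A=2 B=3 C=0 D=0 ZF=0 PC=2
Step 3: PC=2 exec 'SUB A, B'. After: A=-1 B=3 C=0 D=0 ZF=0 PC=3
Step 4: PC=3 exec 'JNZ 7'. After: A=-1 B=3 C=0 D=0 ZF=0 PC=7
Step 5: PC=7 exec 'ADD C, 6'. After: A=-1 B=3 C=6 D=0 ZF=0 PC=8
Step 6: PC=8 exec 'ADD B, 1'. After: A=-1 B=4 C=6 D=0 ZF=0 PC=9
Step 7: PC=9 exec 'ADD C, 3'. After: A=-1 B=4 C=9 D=0 ZF=0 PC=10
Step 8: PC=10 exec 'ADD B, 1'. After: A=-1 B=5 C=9 D=0 ZF=0 PC=11
Step 9: PC=11 exec 'ADD D, 2'. After: A=-1 B=5 C=9 D=2 ZF=0 PC=12
Step 10: PC=12 exec 'ADD C, 6'. After: A=-1 B=5 C=15 D=2 ZF=0 PC=13
Step 11: PC=13 exec 'ADD C, 3'. After: A=-1 B=5 C=18 D=2 ZF=0 PC=14
Step 12: PC=14 exec 'HALT'. After: A=-1 B=5 C=18 D=2 ZF=0 PC=14 HALTED
Total instructions executed: 12

Answer: 12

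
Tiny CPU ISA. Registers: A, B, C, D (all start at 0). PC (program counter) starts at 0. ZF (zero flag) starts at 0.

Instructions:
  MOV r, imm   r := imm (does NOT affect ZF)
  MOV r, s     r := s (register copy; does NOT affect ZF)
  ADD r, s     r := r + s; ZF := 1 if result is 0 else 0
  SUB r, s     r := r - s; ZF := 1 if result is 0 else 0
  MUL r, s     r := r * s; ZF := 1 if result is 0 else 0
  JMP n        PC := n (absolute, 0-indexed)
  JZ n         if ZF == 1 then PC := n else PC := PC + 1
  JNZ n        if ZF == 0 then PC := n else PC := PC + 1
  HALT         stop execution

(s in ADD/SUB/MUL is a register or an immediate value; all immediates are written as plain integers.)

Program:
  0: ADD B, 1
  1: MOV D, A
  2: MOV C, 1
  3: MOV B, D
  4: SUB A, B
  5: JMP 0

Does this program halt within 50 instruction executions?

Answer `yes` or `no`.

Answer: no

Derivation:
Step 1: PC=0 exec 'ADD B, 1'. After: A=0 B=1 C=0 D=0 ZF=0 PC=1
Step 2: PC=1 exec 'MOV D, A'. After: A=0 B=1 C=0 D=0 ZF=0 PC=2
Step 3: PC=2 exec 'MOV C, 1'. After: A=0 B=1 C=1 D=0 ZF=0 PC=3
Step 4: PC=3 exec 'MOV B, D'. After: A=0 B=0 C=1 D=0 ZF=0 PC=4
Step 5: PC=4 exec 'SUB A, B'. After: A=0 B=0 C=1 D=0 ZF=1 PC=5
Step 6: PC=5 exec 'JMP 0'. After: A=0 B=0 C=1 D=0 ZF=1 PC=0
Step 7: PC=0 exec 'ADD B, 1'. After: A=0 B=1 C=1 D=0 ZF=0 PC=1
Step 8: PC=1 exec 'MOV D, A'. After: A=0 B=1 C=1 D=0 ZF=0 PC=2
Step 9: PC=2 exec 'MOV C, 1'. After: A=0 B=1 C=1 D=0 ZF=0 PC=3
State after step 9 equals state after step 3: the program is in a cycle of length 6 and will never halt.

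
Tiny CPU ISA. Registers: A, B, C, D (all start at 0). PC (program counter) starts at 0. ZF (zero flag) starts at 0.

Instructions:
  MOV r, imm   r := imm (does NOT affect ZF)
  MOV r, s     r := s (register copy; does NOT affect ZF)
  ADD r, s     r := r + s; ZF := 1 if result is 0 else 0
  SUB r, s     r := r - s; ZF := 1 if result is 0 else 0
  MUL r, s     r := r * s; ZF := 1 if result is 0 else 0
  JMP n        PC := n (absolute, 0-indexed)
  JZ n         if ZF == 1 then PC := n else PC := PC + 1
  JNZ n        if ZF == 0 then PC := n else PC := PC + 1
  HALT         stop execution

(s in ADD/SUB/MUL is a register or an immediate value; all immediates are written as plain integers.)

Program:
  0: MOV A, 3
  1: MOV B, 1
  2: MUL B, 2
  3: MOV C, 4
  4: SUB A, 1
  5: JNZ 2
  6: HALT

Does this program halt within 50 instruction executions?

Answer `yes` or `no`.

Step 1: PC=0 exec 'MOV A, 3'. After: A=3 B=0 C=0 D=0 ZF=0 PC=1
Step 2: PC=1 exec 'MOV B, 1'. After: A=3 B=1 C=0 D=0 ZF=0 PC=2
Step 3: PC=2 exec 'MUL B, 2'. After: A=3 B=2 C=0 D=0 ZF=0 PC=3
Step 4: PC=3 exec 'MOV C, 4'. After: A=3 B=2 C=4 D=0 ZF=0 PC=4
Step 5: PC=4 exec 'SUB A, 1'. After: A=2 B=2 C=4 D=0 ZF=0 PC=5
Step 6: PC=5 exec 'JNZ 2'. After: A=2 B=2 C=4 D=0 ZF=0 PC=2
Step 7: PC=2 exec 'MUL B, 2'. After: A=2 B=4 C=4 D=0 ZF=0 PC=3
Step 8: PC=3 exec 'MOV C, 4'. After: A=2 B=4 C=4 D=0 ZF=0 PC=4
Step 9: PC=4 exec 'SUB A, 1'. After: A=1 B=4 C=4 D=0 ZF=0 PC=5
Step 10: PC=5 exec 'JNZ 2'. After: A=1 B=4 C=4 D=0 ZF=0 PC=2
Step 11: PC=2 exec 'MUL B, 2'. After: A=1 B=8 C=4 D=0 ZF=0 PC=3
Step 12: PC=3 exec 'MOV C, 4'. After: A=1 B=8 C=4 D=0 ZF=0 PC=4
Step 13: PC=4 exec 'SUB A, 1'. After: A=0 B=8 C=4 D=0 ZF=1 PC=5
Step 14: PC=5 exec 'JNZ 2'. After: A=0 B=8 C=4 D=0 ZF=1 PC=6
Step 15: PC=6 exec 'HALT'. After: A=0 B=8 C=4 D=0 ZF=1 PC=6 HALTED

Answer: yes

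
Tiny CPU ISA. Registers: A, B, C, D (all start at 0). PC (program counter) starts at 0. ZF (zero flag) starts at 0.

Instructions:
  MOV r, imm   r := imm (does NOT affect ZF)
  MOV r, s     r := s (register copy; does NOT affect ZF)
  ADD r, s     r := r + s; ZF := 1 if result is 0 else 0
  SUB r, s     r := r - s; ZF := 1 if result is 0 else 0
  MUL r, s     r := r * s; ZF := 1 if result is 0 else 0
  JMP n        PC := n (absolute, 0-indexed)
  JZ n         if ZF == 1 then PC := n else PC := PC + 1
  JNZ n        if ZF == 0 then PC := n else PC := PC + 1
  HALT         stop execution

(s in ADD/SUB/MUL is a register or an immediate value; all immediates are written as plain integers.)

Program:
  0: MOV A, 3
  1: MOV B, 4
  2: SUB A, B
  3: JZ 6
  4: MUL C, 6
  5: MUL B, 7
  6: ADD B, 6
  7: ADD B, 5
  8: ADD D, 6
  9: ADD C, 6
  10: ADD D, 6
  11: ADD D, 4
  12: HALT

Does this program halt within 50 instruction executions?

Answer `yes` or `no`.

Step 1: PC=0 exec 'MOV A, 3'. After: A=3 B=0 C=0 D=0 ZF=0 PC=1
Step 2: PC=1 exec 'MOV B, 4'. After: A=3 B=4 C=0 D=0 ZF=0 PC=2
Step 3: PC=2 exec 'SUB A, B'. After: A=-1 B=4 C=0 D=0 ZF=0 PC=3
Step 4: PC=3 exec 'JZ 6'. After: A=-1 B=4 C=0 D=0 ZF=0 PC=4
Step 5: PC=4 exec 'MUL C, 6'. After: A=-1 B=4 C=0 D=0 ZF=1 PC=5
Step 6: PC=5 exec 'MUL B, 7'. After: A=-1 B=28 C=0 D=0 ZF=0 PC=6
Step 7: PC=6 exec 'ADD B, 6'. After: A=-1 B=34 C=0 D=0 ZF=0 PC=7
Step 8: PC=7 exec 'ADD B, 5'. After: A=-1 B=39 C=0 D=0 ZF=0 PC=8
Step 9: PC=8 exec 'ADD D, 6'. After: A=-1 B=39 C=0 D=6 ZF=0 PC=9
Step 10: PC=9 exec 'ADD C, 6'. After: A=-1 B=39 C=6 D=6 ZF=0 PC=10
Step 11: PC=10 exec 'ADD D, 6'. After: A=-1 B=39 C=6 D=12 ZF=0 PC=11
Step 12: PC=11 exec 'ADD D, 4'. After: A=-1 B=39 C=6 D=16 ZF=0 PC=12
Step 13: PC=12 exec 'HALT'. After: A=-1 B=39 C=6 D=16 ZF=0 PC=12 HALTED

Answer: yes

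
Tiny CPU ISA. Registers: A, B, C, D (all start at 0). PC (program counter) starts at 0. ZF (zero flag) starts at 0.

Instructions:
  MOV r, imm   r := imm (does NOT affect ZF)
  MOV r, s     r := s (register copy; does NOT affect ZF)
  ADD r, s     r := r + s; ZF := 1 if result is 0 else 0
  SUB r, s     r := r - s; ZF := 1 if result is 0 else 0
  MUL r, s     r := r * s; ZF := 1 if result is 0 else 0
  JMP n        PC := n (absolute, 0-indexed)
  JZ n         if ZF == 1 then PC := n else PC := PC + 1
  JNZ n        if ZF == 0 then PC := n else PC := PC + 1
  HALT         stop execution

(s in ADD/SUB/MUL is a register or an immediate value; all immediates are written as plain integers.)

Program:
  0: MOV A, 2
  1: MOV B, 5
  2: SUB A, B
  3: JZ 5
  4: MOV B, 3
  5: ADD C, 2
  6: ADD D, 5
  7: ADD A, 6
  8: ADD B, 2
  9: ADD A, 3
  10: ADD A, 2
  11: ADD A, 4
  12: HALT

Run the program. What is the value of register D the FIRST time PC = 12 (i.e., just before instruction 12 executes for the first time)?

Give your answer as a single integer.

Step 1: PC=0 exec 'MOV A, 2'. After: A=2 B=0 C=0 D=0 ZF=0 PC=1
Step 2: PC=1 exec 'MOV B, 5'. After: A=2 B=5 C=0 D=0 ZF=0 PC=2
Step 3: PC=2 exec 'SUB A, B'. After: A=-3 B=5 C=0 D=0 ZF=0 PC=3
Step 4: PC=3 exec 'JZ 5'. After: A=-3 B=5 C=0 D=0 ZF=0 PC=4
Step 5: PC=4 exec 'MOV B, 3'. After: A=-3 B=3 C=0 D=0 ZF=0 PC=5
Step 6: PC=5 exec 'ADD C, 2'. After: A=-3 B=3 C=2 D=0 ZF=0 PC=6
Step 7: PC=6 exec 'ADD D, 5'. After: A=-3 B=3 C=2 D=5 ZF=0 PC=7
Step 8: PC=7 exec 'ADD A, 6'. After: A=3 B=3 C=2 D=5 ZF=0 PC=8
Step 9: PC=8 exec 'ADD B, 2'. After: A=3 B=5 C=2 D=5 ZF=0 PC=9
Step 10: PC=9 exec 'ADD A, 3'. After: A=6 B=5 C=2 D=5 ZF=0 PC=10
Step 11: PC=10 exec 'ADD A, 2'. After: A=8 B=5 C=2 D=5 ZF=0 PC=11
Step 12: PC=11 exec 'ADD A, 4'. After: A=12 B=5 C=2 D=5 ZF=0 PC=12
First time PC=12: D=5

5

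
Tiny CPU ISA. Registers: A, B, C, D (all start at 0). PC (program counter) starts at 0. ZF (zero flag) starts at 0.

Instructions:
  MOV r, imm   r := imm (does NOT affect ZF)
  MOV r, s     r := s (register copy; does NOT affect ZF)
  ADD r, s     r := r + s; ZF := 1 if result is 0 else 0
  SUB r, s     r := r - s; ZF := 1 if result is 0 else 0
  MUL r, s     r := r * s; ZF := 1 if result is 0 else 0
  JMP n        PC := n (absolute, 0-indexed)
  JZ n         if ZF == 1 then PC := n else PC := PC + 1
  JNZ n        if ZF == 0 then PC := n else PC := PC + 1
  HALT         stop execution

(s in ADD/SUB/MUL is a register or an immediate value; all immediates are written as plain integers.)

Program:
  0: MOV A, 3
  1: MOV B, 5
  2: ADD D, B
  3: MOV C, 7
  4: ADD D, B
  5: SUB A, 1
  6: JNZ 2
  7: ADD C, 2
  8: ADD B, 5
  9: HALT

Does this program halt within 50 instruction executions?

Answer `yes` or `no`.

Step 1: PC=0 exec 'MOV A, 3'. After: A=3 B=0 C=0 D=0 ZF=0 PC=1
Step 2: PC=1 exec 'MOV B, 5'. After: A=3 B=5 C=0 D=0 ZF=0 PC=2
Step 3: PC=2 exec 'ADD D, B'. After: A=3 B=5 C=0 D=5 ZF=0 PC=3
Step 4: PC=3 exec 'MOV C, 7'. After: A=3 B=5 C=7 D=5 ZF=0 PC=4
Step 5: PC=4 exec 'ADD D, B'. After: A=3 B=5 C=7 D=10 ZF=0 PC=5
Step 6: PC=5 exec 'SUB A, 1'. After: A=2 B=5 C=7 D=10 ZF=0 PC=6
Step 7: PC=6 exec 'JNZ 2'. After: A=2 B=5 C=7 D=10 ZF=0 PC=2
Step 8: PC=2 exec 'ADD D, B'. After: A=2 B=5 C=7 D=15 ZF=0 PC=3
Step 9: PC=3 exec 'MOV C, 7'. After: A=2 B=5 C=7 D=15 ZF=0 PC=4
Step 10: PC=4 exec 'ADD D, B'. After: A=2 B=5 C=7 D=20 ZF=0 PC=5
Step 11: PC=5 exec 'SUB A, 1'. After: A=1 B=5 C=7 D=20 ZF=0 PC=6
Step 12: PC=6 exec 'JNZ 2'. After: A=1 B=5 C=7 D=20 ZF=0 PC=2
Step 13: PC=2 exec 'ADD D, B'. After: A=1 B=5 C=7 D=25 ZF=0 PC=3
Step 14: PC=3 exec 'MOV C, 7'. After: A=1 B=5 C=7 D=25 ZF=0 PC=4
Step 15: PC=4 exec 'ADD D, B'. After: A=1 B=5 C=7 D=30 ZF=0 PC=5
Step 16: PC=5 exec 'SUB A, 1'. After: A=0 B=5 C=7 D=30 ZF=1 PC=6
Step 17: PC=6 exec 'JNZ 2'. After: A=0 B=5 C=7 D=30 ZF=1 PC=7
Step 18: PC=7 exec 'ADD C, 2'. After: A=0 B=5 C=9 D=30 ZF=0 PC=8
Step 19: PC=8 exec 'ADD B, 5'. After: A=0 B=10 C=9 D=30 ZF=0 PC=9
Step 20: PC=9 exec 'HALT'. After: A=0 B=10 C=9 D=30 ZF=0 PC=9 HALTED

Answer: yes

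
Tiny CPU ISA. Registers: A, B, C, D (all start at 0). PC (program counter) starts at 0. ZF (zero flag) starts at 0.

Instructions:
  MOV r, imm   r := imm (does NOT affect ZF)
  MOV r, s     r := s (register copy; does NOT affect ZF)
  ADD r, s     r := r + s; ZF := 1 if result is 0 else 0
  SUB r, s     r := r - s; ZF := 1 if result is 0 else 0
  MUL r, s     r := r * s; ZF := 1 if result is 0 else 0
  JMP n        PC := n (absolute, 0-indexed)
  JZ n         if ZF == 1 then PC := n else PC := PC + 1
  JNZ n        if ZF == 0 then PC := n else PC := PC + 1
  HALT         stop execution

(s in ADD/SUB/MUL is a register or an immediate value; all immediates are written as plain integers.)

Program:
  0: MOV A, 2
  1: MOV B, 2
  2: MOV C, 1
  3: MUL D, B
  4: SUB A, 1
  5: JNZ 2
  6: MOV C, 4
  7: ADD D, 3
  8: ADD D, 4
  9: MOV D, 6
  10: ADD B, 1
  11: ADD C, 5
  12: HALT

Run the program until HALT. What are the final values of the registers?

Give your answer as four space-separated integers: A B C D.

Step 1: PC=0 exec 'MOV A, 2'. After: A=2 B=0 C=0 D=0 ZF=0 PC=1
Step 2: PC=1 exec 'MOV B, 2'. After: A=2 B=2 C=0 D=0 ZF=0 PC=2
Step 3: PC=2 exec 'MOV C, 1'. After: A=2 B=2 C=1 D=0 ZF=0 PC=3
Step 4: PC=3 exec 'MUL D, B'. After: A=2 B=2 C=1 D=0 ZF=1 PC=4
Step 5: PC=4 exec 'SUB A, 1'. After: A=1 B=2 C=1 D=0 ZF=0 PC=5
Step 6: PC=5 exec 'JNZ 2'. After: A=1 B=2 C=1 D=0 ZF=0 PC=2
Step 7: PC=2 exec 'MOV C, 1'. After: A=1 B=2 C=1 D=0 ZF=0 PC=3
Step 8: PC=3 exec 'MUL D, B'. After: A=1 B=2 C=1 D=0 ZF=1 PC=4
Step 9: PC=4 exec 'SUB A, 1'. After: A=0 B=2 C=1 D=0 ZF=1 PC=5
Step 10: PC=5 exec 'JNZ 2'. After: A=0 B=2 C=1 D=0 ZF=1 PC=6
Step 11: PC=6 exec 'MOV C, 4'. After: A=0 B=2 C=4 D=0 ZF=1 PC=7
Step 12: PC=7 exec 'ADD D, 3'. After: A=0 B=2 C=4 D=3 ZF=0 PC=8
Step 13: PC=8 exec 'ADD D, 4'. After: A=0 B=2 C=4 D=7 ZF=0 PC=9
Step 14: PC=9 exec 'MOV D, 6'. After: A=0 B=2 C=4 D=6 ZF=0 PC=10
Step 15: PC=10 exec 'ADD B, 1'. After: A=0 B=3 C=4 D=6 ZF=0 PC=11
Step 16: PC=11 exec 'ADD C, 5'. After: A=0 B=3 C=9 D=6 ZF=0 PC=12
Step 17: PC=12 exec 'HALT'. After: A=0 B=3 C=9 D=6 ZF=0 PC=12 HALTED

Answer: 0 3 9 6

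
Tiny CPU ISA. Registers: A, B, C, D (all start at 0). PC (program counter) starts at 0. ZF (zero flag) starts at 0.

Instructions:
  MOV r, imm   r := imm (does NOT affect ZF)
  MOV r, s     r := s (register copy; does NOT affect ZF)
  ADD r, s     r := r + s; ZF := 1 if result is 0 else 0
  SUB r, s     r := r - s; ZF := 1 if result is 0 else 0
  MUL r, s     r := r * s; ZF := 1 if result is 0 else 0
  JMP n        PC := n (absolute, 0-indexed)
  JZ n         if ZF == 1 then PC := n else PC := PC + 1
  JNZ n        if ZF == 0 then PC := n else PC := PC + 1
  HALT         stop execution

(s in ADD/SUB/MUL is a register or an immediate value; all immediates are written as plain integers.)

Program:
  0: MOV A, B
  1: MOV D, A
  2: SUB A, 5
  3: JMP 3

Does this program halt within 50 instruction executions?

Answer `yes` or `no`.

Step 1: PC=0 exec 'MOV A, B'. After: A=0 B=0 C=0 D=0 ZF=0 PC=1
Step 2: PC=1 exec 'MOV D, A'. After: A=0 B=0 C=0 D=0 ZF=0 PC=2
Step 3: PC=2 exec 'SUB A, 5'. After: A=-5 B=0 C=0 D=0 ZF=0 PC=3
Step 4: PC=3 exec 'JMP 3'. After: A=-5 B=0 C=0 D=0 ZF=0 PC=3
State after step 4 equals state after step 3: the program is in a cycle of length 1 and will never halt.

Answer: no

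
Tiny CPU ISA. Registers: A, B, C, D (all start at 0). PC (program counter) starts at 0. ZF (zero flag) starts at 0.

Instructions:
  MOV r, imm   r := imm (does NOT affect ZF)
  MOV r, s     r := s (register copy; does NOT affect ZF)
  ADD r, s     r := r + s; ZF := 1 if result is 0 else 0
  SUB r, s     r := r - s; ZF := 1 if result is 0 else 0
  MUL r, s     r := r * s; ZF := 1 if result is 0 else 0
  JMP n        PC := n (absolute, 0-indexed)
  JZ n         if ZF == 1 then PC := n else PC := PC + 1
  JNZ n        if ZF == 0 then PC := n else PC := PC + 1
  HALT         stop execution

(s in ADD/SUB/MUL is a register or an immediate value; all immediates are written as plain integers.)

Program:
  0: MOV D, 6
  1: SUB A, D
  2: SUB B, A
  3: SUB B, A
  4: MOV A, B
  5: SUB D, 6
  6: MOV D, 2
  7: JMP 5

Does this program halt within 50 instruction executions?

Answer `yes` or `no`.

Step 1: PC=0 exec 'MOV D, 6'. After: A=0 B=0 C=0 D=6 ZF=0 PC=1
Step 2: PC=1 exec 'SUB A, D'. After: A=-6 B=0 C=0 D=6 ZF=0 PC=2
Step 3: PC=2 exec 'SUB B, A'. After: A=-6 B=6 C=0 D=6 ZF=0 PC=3
Step 4: PC=3 exec 'SUB B, A'. After: A=-6 B=12 C=0 D=6 ZF=0 PC=4
Step 5: PC=4 exec 'MOV A, B'. After: A=12 B=12 C=0 D=6 ZF=0 PC=5
Step 6: PC=5 exec 'SUB D, 6'. After: A=12 B=12 C=0 D=0 ZF=1 PC=6
Step 7: PC=6 exec 'MOV D, 2'. After: A=12 B=12 C=0 D=2 ZF=1 PC=7
Step 8: PC=7 exec 'JMP 5'. After: A=12 B=12 C=0 D=2 ZF=1 PC=5
Step 9: PC=5 exec 'SUB D, 6'. After: A=12 B=12 C=0 D=-4 ZF=0 PC=6
Step 10: PC=6 exec 'MOV D, 2'. After: A=12 B=12 C=0 D=2 ZF=0 PC=7
Step 11: PC=7 exec 'JMP 5'. After: A=12 B=12 C=0 D=2 ZF=0 PC=5
Step 12: PC=5 exec 'SUB D, 6'. After: A=12 B=12 C=0 D=-4 ZF=0 PC=6
State after step 12 equals state after step 9: the program is in a cycle of length 3 and will never halt.

Answer: no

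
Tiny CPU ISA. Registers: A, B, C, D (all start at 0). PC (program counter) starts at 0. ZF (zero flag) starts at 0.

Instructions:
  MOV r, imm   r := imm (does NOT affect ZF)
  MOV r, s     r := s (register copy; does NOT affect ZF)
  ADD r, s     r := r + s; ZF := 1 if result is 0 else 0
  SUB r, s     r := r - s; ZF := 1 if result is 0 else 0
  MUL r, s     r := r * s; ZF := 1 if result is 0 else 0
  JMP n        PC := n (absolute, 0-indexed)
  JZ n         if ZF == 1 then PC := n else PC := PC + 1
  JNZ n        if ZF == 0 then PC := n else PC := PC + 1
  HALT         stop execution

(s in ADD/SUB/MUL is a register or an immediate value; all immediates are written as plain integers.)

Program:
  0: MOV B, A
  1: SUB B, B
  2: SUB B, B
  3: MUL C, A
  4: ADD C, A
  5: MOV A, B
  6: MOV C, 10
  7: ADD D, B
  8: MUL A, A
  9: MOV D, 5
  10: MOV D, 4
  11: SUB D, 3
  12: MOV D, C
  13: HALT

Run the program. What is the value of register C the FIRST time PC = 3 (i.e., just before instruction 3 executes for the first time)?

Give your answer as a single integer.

Step 1: PC=0 exec 'MOV B, A'. After: A=0 B=0 C=0 D=0 ZF=0 PC=1
Step 2: PC=1 exec 'SUB B, B'. After: A=0 B=0 C=0 D=0 ZF=1 PC=2
Step 3: PC=2 exec 'SUB B, B'. After: A=0 B=0 C=0 D=0 ZF=1 PC=3
First time PC=3: C=0

0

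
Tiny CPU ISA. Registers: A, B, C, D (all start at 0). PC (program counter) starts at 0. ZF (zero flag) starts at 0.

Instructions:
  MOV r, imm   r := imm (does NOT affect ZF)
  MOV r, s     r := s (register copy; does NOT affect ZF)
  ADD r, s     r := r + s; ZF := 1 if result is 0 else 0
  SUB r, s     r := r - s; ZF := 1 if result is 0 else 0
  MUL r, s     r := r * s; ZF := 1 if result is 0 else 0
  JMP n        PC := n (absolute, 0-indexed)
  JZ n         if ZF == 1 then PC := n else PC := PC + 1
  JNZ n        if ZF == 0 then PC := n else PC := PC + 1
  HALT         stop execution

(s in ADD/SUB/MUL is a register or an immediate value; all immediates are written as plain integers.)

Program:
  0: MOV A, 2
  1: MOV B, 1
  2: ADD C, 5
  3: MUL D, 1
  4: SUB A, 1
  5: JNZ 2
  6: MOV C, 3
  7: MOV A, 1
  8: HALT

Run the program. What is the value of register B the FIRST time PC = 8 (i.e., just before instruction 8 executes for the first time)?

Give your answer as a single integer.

Step 1: PC=0 exec 'MOV A, 2'. After: A=2 B=0 C=0 D=0 ZF=0 PC=1
Step 2: PC=1 exec 'MOV B, 1'. After: A=2 B=1 C=0 D=0 ZF=0 PC=2
Step 3: PC=2 exec 'ADD C, 5'. After: A=2 B=1 C=5 D=0 ZF=0 PC=3
Step 4: PC=3 exec 'MUL D, 1'. After: A=2 B=1 C=5 D=0 ZF=1 PC=4
Step 5: PC=4 exec 'SUB A, 1'. After: A=1 B=1 C=5 D=0 ZF=0 PC=5
Step 6: PC=5 exec 'JNZ 2'. After: A=1 B=1 C=5 D=0 ZF=0 PC=2
Step 7: PC=2 exec 'ADD C, 5'. After: A=1 B=1 C=10 D=0 ZF=0 PC=3
Step 8: PC=3 exec 'MUL D, 1'. After: A=1 B=1 C=10 D=0 ZF=1 PC=4
Step 9: PC=4 exec 'SUB A, 1'. After: A=0 B=1 C=10 D=0 ZF=1 PC=5
Step 10: PC=5 exec 'JNZ 2'. After: A=0 B=1 C=10 D=0 ZF=1 PC=6
Step 11: PC=6 exec 'MOV C, 3'. After: A=0 B=1 C=3 D=0 ZF=1 PC=7
Step 12: PC=7 exec 'MOV A, 1'. After: A=1 B=1 C=3 D=0 ZF=1 PC=8
First time PC=8: B=1

1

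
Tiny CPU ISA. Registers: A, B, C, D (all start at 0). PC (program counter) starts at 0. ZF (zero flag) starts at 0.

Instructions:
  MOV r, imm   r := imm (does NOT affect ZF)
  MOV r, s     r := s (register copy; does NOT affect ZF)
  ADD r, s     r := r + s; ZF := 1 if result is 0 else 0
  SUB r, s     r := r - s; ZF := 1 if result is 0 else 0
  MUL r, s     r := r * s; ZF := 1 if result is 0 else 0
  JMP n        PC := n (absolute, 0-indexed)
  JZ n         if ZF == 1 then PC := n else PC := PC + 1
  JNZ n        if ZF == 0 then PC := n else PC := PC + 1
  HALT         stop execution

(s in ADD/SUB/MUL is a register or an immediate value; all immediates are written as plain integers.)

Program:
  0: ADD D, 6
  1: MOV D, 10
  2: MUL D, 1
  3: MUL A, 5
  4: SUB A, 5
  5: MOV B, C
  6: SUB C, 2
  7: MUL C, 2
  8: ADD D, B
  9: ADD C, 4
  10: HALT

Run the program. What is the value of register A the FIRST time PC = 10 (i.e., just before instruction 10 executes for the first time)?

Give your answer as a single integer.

Step 1: PC=0 exec 'ADD D, 6'. After: A=0 B=0 C=0 D=6 ZF=0 PC=1
Step 2: PC=1 exec 'MOV D, 10'. After: A=0 B=0 C=0 D=10 ZF=0 PC=2
Step 3: PC=2 exec 'MUL D, 1'. After: A=0 B=0 C=0 D=10 ZF=0 PC=3
Step 4: PC=3 exec 'MUL A, 5'. After: A=0 B=0 C=0 D=10 ZF=1 PC=4
Step 5: PC=4 exec 'SUB A, 5'. After: A=-5 B=0 C=0 D=10 ZF=0 PC=5
Step 6: PC=5 exec 'MOV B, C'. After: A=-5 B=0 C=0 D=10 ZF=0 PC=6
Step 7: PC=6 exec 'SUB C, 2'. After: A=-5 B=0 C=-2 D=10 ZF=0 PC=7
Step 8: PC=7 exec 'MUL C, 2'. After: A=-5 B=0 C=-4 D=10 ZF=0 PC=8
Step 9: PC=8 exec 'ADD D, B'. After: A=-5 B=0 C=-4 D=10 ZF=0 PC=9
Step 10: PC=9 exec 'ADD C, 4'. After: A=-5 B=0 C=0 D=10 ZF=1 PC=10
First time PC=10: A=-5

-5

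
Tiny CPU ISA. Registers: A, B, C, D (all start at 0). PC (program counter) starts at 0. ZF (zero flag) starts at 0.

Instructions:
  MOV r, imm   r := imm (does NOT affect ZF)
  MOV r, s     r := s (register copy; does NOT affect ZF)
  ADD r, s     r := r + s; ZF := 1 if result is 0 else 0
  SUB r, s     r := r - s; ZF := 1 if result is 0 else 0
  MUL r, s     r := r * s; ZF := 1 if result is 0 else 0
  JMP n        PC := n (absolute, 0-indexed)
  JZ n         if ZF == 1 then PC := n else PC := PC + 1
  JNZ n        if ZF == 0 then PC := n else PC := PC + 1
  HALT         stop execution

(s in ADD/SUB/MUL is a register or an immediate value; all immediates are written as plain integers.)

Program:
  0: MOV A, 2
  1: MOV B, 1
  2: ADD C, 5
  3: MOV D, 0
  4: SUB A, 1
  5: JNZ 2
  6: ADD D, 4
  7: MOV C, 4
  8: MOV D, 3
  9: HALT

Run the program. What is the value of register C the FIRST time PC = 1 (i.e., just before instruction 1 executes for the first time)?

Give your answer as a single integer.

Step 1: PC=0 exec 'MOV A, 2'. After: A=2 B=0 C=0 D=0 ZF=0 PC=1
First time PC=1: C=0

0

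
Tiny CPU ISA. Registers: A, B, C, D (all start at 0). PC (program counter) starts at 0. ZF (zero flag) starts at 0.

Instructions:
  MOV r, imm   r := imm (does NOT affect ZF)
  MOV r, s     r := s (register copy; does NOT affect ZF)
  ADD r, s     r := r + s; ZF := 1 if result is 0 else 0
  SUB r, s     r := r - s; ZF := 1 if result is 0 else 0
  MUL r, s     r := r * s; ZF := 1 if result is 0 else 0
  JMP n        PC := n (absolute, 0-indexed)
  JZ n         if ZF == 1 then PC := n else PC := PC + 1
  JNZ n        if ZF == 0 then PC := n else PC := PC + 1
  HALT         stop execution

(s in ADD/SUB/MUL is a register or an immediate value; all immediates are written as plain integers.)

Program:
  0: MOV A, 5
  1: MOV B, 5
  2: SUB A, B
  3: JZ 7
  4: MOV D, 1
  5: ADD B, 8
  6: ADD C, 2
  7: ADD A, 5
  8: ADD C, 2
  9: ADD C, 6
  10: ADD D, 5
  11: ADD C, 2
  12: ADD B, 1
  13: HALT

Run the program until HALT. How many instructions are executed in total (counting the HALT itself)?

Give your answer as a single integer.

Step 1: PC=0 exec 'MOV A, 5'. After: A=5 B=0 C=0 D=0 ZF=0 PC=1
Step 2: PC=1 exec 'MOV B, 5'. After: A=5 B=5 C=0 D=0 ZF=0 PC=2
Step 3: PC=2 exec 'SUB A, B'. After: A=0 B=5 C=0 D=0 ZF=1 PC=3
Step 4: PC=3 exec 'JZ 7'. After: A=0 B=5 C=0 D=0 ZF=1 PC=7
Step 5: PC=7 exec 'ADD A, 5'. After: A=5 B=5 C=0 D=0 ZF=0 PC=8
Step 6: PC=8 exec 'ADD C, 2'. After: A=5 B=5 C=2 D=0 ZF=0 PC=9
Step 7: PC=9 exec 'ADD C, 6'. After: A=5 B=5 C=8 D=0 ZF=0 PC=10
Step 8: PC=10 exec 'ADD D, 5'. After: A=5 B=5 C=8 D=5 ZF=0 PC=11
Step 9: PC=11 exec 'ADD C, 2'. After: A=5 B=5 C=10 D=5 ZF=0 PC=12
Step 10: PC=12 exec 'ADD B, 1'. After: A=5 B=6 C=10 D=5 ZF=0 PC=13
Step 11: PC=13 exec 'HALT'. After: A=5 B=6 C=10 D=5 ZF=0 PC=13 HALTED
Total instructions executed: 11

Answer: 11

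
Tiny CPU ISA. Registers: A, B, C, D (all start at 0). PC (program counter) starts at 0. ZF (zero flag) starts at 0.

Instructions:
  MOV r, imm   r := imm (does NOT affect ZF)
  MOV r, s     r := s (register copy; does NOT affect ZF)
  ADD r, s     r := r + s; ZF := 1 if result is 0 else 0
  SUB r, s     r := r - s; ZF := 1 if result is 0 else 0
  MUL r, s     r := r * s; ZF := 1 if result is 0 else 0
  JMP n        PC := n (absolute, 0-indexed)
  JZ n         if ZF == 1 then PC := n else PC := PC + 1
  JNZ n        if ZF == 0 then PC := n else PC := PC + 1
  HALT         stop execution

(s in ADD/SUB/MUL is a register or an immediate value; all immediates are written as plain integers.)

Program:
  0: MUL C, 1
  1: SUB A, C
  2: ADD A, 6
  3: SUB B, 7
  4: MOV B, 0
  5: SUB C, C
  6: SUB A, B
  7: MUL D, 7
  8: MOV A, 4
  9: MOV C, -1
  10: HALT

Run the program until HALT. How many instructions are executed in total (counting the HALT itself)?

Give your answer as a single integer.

Step 1: PC=0 exec 'MUL C, 1'. After: A=0 B=0 C=0 D=0 ZF=1 PC=1
Step 2: PC=1 exec 'SUB A, C'. After: A=0 B=0 C=0 D=0 ZF=1 PC=2
Step 3: PC=2 exec 'ADD A, 6'. After: A=6 B=0 C=0 D=0 ZF=0 PC=3
Step 4: PC=3 exec 'SUB B, 7'. After: A=6 B=-7 C=0 D=0 ZF=0 PC=4
Step 5: PC=4 exec 'MOV B, 0'. After: A=6 B=0 C=0 D=0 ZF=0 PC=5
Step 6: PC=5 exec 'SUB C, C'. After: A=6 B=0 C=0 D=0 ZF=1 PC=6
Step 7: PC=6 exec 'SUB A, B'. After: A=6 B=0 C=0 D=0 ZF=0 PC=7
Step 8: PC=7 exec 'MUL D, 7'. After: A=6 B=0 C=0 D=0 ZF=1 PC=8
Step 9: PC=8 exec 'MOV A, 4'. After: A=4 B=0 C=0 D=0 ZF=1 PC=9
Step 10: PC=9 exec 'MOV C, -1'. After: A=4 B=0 C=-1 D=0 ZF=1 PC=10
Step 11: PC=10 exec 'HALT'. After: A=4 B=0 C=-1 D=0 ZF=1 PC=10 HALTED
Total instructions executed: 11

Answer: 11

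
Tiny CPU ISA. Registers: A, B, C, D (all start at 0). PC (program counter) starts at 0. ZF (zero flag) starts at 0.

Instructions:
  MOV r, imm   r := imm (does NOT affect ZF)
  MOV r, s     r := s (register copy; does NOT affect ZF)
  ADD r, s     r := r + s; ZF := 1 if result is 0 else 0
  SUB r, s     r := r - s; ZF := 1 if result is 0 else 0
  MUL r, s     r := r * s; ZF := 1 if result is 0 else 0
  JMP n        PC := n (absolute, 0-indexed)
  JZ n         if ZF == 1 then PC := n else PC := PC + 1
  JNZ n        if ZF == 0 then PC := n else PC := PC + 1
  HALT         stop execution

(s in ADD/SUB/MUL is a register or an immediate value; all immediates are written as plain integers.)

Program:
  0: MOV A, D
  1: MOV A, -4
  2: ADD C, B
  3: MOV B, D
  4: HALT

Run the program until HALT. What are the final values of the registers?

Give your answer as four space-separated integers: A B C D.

Step 1: PC=0 exec 'MOV A, D'. After: A=0 B=0 C=0 D=0 ZF=0 PC=1
Step 2: PC=1 exec 'MOV A, -4'. After: A=-4 B=0 C=0 D=0 ZF=0 PC=2
Step 3: PC=2 exec 'ADD C, B'. After: A=-4 B=0 C=0 D=0 ZF=1 PC=3
Step 4: PC=3 exec 'MOV B, D'. After: A=-4 B=0 C=0 D=0 ZF=1 PC=4
Step 5: PC=4 exec 'HALT'. After: A=-4 B=0 C=0 D=0 ZF=1 PC=4 HALTED

Answer: -4 0 0 0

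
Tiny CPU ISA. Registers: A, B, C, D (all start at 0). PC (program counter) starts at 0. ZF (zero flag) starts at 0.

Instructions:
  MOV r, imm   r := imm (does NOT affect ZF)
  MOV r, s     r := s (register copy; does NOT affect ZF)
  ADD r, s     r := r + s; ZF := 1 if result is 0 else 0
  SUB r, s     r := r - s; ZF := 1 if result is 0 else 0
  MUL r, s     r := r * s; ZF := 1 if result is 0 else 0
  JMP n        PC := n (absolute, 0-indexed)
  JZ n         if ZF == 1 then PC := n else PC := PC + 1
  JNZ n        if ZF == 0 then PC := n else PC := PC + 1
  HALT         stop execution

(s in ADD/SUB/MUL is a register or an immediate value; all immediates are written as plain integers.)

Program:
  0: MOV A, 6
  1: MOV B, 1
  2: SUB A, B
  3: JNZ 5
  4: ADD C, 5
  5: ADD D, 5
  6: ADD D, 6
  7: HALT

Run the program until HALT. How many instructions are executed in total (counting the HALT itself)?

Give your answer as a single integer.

Answer: 7

Derivation:
Step 1: PC=0 exec 'MOV A, 6'. After: A=6 B=0 C=0 D=0 ZF=0 PC=1
Step 2: PC=1 exec 'MOV B, 1'. After: A=6 B=1 C=0 D=0 ZF=0 PC=2
Step 3: PC=2 exec 'SUB A, B'. After: A=5 B=1 C=0 D=0 ZF=0 PC=3
Step 4: PC=3 exec 'JNZ 5'. After: A=5 B=1 C=0 D=0 ZF=0 PC=5
Step 5: PC=5 exec 'ADD D, 5'. After: A=5 B=1 C=0 D=5 ZF=0 PC=6
Step 6: PC=6 exec 'ADD D, 6'. After: A=5 B=1 C=0 D=11 ZF=0 PC=7
Step 7: PC=7 exec 'HALT'. After: A=5 B=1 C=0 D=11 ZF=0 PC=7 HALTED
Total instructions executed: 7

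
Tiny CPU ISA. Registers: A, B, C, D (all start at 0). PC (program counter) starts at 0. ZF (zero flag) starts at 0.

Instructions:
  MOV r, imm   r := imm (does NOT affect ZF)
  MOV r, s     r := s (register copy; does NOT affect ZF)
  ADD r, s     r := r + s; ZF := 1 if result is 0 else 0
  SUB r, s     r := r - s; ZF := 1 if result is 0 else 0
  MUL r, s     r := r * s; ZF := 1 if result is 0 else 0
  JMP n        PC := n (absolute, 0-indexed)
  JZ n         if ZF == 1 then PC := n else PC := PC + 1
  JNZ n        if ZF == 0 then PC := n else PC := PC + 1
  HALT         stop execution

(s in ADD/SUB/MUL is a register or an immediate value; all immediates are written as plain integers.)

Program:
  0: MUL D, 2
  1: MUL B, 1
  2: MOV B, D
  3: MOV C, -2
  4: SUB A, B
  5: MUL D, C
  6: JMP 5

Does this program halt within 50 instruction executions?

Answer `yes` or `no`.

Answer: no

Derivation:
Step 1: PC=0 exec 'MUL D, 2'. After: A=0 B=0 C=0 D=0 ZF=1 PC=1
Step 2: PC=1 exec 'MUL B, 1'. After: A=0 B=0 C=0 D=0 ZF=1 PC=2
Step 3: PC=2 exec 'MOV B, D'. After: A=0 B=0 C=0 D=0 ZF=1 PC=3
Step 4: PC=3 exec 'MOV C, -2'. After: A=0 B=0 C=-2 D=0 ZF=1 PC=4
Step 5: PC=4 exec 'SUB A, B'. After: A=0 B=0 C=-2 D=0 ZF=1 PC=5
Step 6: PC=5 exec 'MUL D, C'. After: A=0 B=0 C=-2 D=0 ZF=1 PC=6
Step 7: PC=6 exec 'JMP 5'. After: A=0 B=0 C=-2 D=0 ZF=1 PC=5
State after step 7 equals state after step 5: the program is in a cycle of length 2 and will never halt.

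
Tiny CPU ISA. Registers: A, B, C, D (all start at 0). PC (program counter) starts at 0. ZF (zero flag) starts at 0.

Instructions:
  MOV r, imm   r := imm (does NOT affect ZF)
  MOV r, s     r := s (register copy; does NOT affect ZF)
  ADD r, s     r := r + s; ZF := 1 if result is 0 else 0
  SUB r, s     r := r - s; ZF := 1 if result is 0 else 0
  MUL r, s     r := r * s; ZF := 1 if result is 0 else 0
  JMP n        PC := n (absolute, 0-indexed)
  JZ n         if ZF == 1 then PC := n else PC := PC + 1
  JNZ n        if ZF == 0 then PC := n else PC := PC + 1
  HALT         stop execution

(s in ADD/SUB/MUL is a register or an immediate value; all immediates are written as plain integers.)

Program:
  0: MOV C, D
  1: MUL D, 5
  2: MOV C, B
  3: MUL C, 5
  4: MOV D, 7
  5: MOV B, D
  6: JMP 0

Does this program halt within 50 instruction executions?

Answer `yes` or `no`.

Step 1: PC=0 exec 'MOV C, D'. After: A=0 B=0 C=0 D=0 ZF=0 PC=1
Step 2: PC=1 exec 'MUL D, 5'. After: A=0 B=0 C=0 D=0 ZF=1 PC=2
Step 3: PC=2 exec 'MOV C, B'. After: A=0 B=0 C=0 D=0 ZF=1 PC=3
Step 4: PC=3 exec 'MUL C, 5'. After: A=0 B=0 C=0 D=0 ZF=1 PC=4
Step 5: PC=4 exec 'MOV D, 7'. After: A=0 B=0 C=0 D=7 ZF=1 PC=5
Step 6: PC=5 exec 'MOV B, D'. After: A=0 B=7 C=0 D=7 ZF=1 PC=6
Step 7: PC=6 exec 'JMP 0'. After: A=0 B=7 C=0 D=7 ZF=1 PC=0
Step 8: PC=0 exec 'MOV C, D'. After: A=0 B=7 C=7 D=7 ZF=1 PC=1
Step 9: PC=1 exec 'MUL D, 5'. After: A=0 B=7 C=7 D=35 ZF=0 PC=2
Step 10: PC=2 exec 'MOV C, B'. After: A=0 B=7 C=7 D=35 ZF=0 PC=3
Step 11: PC=3 exec 'MUL C, 5'. After: A=0 B=7 C=35 D=35 ZF=0 PC=4
Step 12: PC=4 exec 'MOV D, 7'. After: A=0 B=7 C=35 D=7 ZF=0 PC=5
Step 13: PC=5 exec 'MOV B, D'. After: A=0 B=7 C=35 D=7 ZF=0 PC=6
Step 14: PC=6 exec 'JMP 0'. After: A=0 B=7 C=35 D=7 ZF=0 PC=0
Step 15: PC=0 exec 'MOV C, D'. After: A=0 B=7 C=7 D=7 ZF=0 PC=1
Step 16: PC=1 exec 'MUL D, 5'. After: A=0 B=7 C=7 D=35 ZF=0 PC=2
State after step 16 equals state after step 9: the program is in a cycle of length 7 and will never halt.

Answer: no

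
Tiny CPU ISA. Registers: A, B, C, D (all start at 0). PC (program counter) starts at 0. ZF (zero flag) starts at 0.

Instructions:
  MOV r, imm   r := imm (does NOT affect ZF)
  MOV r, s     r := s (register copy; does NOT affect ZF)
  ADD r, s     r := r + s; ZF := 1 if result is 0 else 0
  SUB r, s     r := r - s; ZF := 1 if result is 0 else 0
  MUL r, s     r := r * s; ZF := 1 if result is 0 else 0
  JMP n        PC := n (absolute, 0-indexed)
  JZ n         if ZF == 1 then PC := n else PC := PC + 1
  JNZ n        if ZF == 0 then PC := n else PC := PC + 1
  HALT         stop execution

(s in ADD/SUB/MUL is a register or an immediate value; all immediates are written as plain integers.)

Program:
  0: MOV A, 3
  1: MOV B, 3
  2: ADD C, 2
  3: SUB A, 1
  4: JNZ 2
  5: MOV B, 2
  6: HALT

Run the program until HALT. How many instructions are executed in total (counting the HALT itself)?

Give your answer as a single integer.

Step 1: PC=0 exec 'MOV A, 3'. After: A=3 B=0 C=0 D=0 ZF=0 PC=1
Step 2: PC=1 exec 'MOV B, 3'. After: A=3 B=3 C=0 D=0 ZF=0 PC=2
Step 3: PC=2 exec 'ADD C, 2'. After: A=3 B=3 C=2 D=0 ZF=0 PC=3
Step 4: PC=3 exec 'SUB A, 1'. After: A=2 B=3 C=2 D=0 ZF=0 PC=4
Step 5: PC=4 exec 'JNZ 2'. After: A=2 B=3 C=2 D=0 ZF=0 PC=2
Step 6: PC=2 exec 'ADD C, 2'. After: A=2 B=3 C=4 D=0 ZF=0 PC=3
Step 7: PC=3 exec 'SUB A, 1'. After: A=1 B=3 C=4 D=0 ZF=0 PC=4
Step 8: PC=4 exec 'JNZ 2'. After: A=1 B=3 C=4 D=0 ZF=0 PC=2
Step 9: PC=2 exec 'ADD C, 2'. After: A=1 B=3 C=6 D=0 ZF=0 PC=3
Step 10: PC=3 exec 'SUB A, 1'. After: A=0 B=3 C=6 D=0 ZF=1 PC=4
Step 11: PC=4 exec 'JNZ 2'. After: A=0 B=3 C=6 D=0 ZF=1 PC=5
Step 12: PC=5 exec 'MOV B, 2'. After: A=0 B=2 C=6 D=0 ZF=1 PC=6
Step 13: PC=6 exec 'HALT'. After: A=0 B=2 C=6 D=0 ZF=1 PC=6 HALTED
Total instructions executed: 13

Answer: 13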